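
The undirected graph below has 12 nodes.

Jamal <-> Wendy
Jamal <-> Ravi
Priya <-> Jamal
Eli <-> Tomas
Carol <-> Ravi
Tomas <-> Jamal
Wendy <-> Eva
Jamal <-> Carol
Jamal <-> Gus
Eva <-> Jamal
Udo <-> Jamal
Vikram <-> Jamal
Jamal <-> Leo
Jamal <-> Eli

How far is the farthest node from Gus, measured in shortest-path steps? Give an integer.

2

Distances from Gus: Carol:2, Eli:2, Eva:2, Jamal:1, Leo:2, Priya:2, Ravi:2, Tomas:2, Udo:2, Vikram:2, Wendy:2.
The largest is 2 (to Tomas, Ravi, Eli, Udo, Leo, Eva, Carol, Wendy, Priya, and Vikram), so the eccentricity of Gus is 2.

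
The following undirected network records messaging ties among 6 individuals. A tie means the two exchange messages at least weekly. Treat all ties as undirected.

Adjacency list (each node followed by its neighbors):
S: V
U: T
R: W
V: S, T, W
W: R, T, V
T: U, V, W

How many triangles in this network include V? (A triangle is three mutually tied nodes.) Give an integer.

V's neighbors: S, T, and W.
Neighbor pairs that are themselves tied: V–T–W. Each forms one triangle with V, for 1 in total.

1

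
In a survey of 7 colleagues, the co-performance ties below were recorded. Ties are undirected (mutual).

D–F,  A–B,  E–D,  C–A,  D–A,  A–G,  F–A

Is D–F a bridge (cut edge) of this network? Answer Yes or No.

Even without that edge, D still reaches F via D – A – F, so the network stays connected. Not a bridge.

No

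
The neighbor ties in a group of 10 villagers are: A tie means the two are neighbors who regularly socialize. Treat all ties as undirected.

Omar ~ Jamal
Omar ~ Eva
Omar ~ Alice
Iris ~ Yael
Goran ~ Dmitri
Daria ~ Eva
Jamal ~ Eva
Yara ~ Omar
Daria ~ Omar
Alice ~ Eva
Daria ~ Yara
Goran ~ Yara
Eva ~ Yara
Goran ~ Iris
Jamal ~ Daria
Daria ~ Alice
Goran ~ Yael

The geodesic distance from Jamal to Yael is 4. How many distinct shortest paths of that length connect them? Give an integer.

The shortest distance is 4. The length-4 paths are: Jamal–Daria–Yara–Goran–Yael; Jamal–Eva–Yara–Goran–Yael; Jamal–Omar–Yara–Goran–Yael.
That gives 3 distinct shortest paths.

3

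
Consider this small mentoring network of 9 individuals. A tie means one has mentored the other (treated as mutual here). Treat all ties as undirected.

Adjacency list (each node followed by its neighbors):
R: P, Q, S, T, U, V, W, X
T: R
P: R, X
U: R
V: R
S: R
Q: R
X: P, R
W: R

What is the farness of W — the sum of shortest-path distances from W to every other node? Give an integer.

Distances from W: P:2, Q:2, R:1, S:2, T:2, U:2, V:2, X:2.
Sum = 2 + 2 + 1 + 2 + 2 + 2 + 2 + 2 = 15.

15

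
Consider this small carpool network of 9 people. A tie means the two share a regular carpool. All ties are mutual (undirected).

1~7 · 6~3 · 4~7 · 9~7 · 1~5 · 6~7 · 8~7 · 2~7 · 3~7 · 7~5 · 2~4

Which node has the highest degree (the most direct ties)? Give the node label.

Degrees — 1:2, 2:2, 3:2, 4:2, 5:2, 6:2, 7:8, 8:1, 9:1.
The maximum is 8, attained only by 7.

7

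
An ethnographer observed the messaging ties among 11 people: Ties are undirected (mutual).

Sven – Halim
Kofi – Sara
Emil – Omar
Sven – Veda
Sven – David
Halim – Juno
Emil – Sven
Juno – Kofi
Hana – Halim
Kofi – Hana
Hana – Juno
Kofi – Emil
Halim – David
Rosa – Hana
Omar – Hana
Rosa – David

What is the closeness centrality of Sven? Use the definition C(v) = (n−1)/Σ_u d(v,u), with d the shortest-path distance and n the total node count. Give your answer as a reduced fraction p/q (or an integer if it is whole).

Distances from Sven: David:1, Emil:1, Halim:1, Hana:2, Juno:2, Kofi:2, Omar:2, Rosa:2, Sara:3, Veda:1. Sum = 17.
n = 11, so closeness = 10/17.

10/17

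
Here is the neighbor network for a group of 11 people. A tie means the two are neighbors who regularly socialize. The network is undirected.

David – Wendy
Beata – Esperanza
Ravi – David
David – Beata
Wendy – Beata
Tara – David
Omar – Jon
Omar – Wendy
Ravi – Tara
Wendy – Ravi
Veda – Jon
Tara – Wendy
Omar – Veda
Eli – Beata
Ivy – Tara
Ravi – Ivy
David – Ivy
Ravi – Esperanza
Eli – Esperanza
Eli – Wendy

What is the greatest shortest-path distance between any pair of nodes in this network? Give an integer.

4

Eccentricity of each node (its greatest distance to any other): Beata:3, David:3, Eli:3, Esperanza:4, Ivy:4, Jon:4, Omar:3, Ravi:3, Tara:3, Veda:4, Wendy:2.
The maximum eccentricity is 4, realized for instance by the pair Esperanza–Veda via Esperanza – Eli – Wendy – Omar – Veda. So the diameter is 4.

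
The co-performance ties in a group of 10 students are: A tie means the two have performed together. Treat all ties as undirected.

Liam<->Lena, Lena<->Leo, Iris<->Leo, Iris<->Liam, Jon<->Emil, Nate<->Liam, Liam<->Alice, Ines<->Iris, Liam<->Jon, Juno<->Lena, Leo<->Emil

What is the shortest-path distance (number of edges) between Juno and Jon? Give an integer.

One shortest route is Juno – Lena – Liam – Jon, which uses 3 edges, and at distance 2 from Juno we only reach {Leo, Liam}, which does not include Jon. So d(Juno,Jon) = 3.

3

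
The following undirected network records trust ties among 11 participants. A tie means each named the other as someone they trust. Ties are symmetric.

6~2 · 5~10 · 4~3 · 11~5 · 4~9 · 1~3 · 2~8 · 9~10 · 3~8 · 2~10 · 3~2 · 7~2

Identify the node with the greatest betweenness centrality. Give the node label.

2

Unnormalized betweenness of each node: 1:0, 2:53/2, 3:27/2, 4:5/2, 5:9, 6:0, 7:0, 8:0, 9:3, 10:39/2, 11:0.
2 has the largest value, 53/2, making it the main broker — the node through which the most shortest paths run.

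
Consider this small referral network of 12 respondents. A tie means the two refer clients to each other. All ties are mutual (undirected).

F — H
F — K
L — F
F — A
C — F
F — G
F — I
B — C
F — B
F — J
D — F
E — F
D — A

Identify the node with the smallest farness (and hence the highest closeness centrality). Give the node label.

Farness (sum of distances to all others) for each node — A:20, B:20, C:20, D:20, E:21, F:11, G:21, H:21, I:21, J:21, K:21, L:21.
The smallest farness is 11, for F, so F has the highest closeness.

F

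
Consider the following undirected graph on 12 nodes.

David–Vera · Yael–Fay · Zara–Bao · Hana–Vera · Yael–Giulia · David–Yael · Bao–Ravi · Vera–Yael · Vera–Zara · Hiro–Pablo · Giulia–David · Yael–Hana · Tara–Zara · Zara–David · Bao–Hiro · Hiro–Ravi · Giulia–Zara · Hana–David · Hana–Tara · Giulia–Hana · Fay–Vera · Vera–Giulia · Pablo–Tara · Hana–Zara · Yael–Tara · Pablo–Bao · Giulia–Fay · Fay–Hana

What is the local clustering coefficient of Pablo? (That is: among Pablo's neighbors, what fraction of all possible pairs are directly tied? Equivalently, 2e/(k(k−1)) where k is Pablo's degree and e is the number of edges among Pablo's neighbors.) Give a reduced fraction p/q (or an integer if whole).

1/3

Pablo's neighbors: Bao, Hiro, and Tara (k = 3).
Possible neighbor pairs: C(3,2) = 3. Edges among them: Bao–Hiro → e = 1.
Clustering(Pablo) = 1/3.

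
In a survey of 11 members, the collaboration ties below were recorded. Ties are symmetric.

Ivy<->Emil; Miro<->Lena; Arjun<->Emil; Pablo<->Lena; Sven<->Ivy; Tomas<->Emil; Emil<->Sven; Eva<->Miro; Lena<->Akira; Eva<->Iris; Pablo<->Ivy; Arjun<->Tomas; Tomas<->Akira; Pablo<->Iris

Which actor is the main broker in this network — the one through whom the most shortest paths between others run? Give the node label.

Unnormalized betweenness of each node: Akira:15/2, Arjun:0, Emil:9, Eva:1, Iris:9/2, Ivy:25/2, Lena:13, Miro:7/2, Pablo:16, Sven:0, Tomas:7.
Pablo has the largest value, 16, making it the main broker — the node through which the most shortest paths run.

Pablo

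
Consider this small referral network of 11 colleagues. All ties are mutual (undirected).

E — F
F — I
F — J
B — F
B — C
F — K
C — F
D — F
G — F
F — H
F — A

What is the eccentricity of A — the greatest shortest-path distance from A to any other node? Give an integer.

2

Distances from A: B:2, C:2, D:2, E:2, F:1, G:2, H:2, I:2, J:2, K:2.
The largest is 2 (to G, B, D, J, K, E, C, I, and H), so the eccentricity of A is 2.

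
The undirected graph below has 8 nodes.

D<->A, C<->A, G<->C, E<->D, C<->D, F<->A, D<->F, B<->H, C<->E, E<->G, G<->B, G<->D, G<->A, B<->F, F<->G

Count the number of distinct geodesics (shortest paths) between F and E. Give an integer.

The shortest distance is 2. The length-2 paths are: F–G–E; F–D–E.
That gives 2 distinct shortest paths.

2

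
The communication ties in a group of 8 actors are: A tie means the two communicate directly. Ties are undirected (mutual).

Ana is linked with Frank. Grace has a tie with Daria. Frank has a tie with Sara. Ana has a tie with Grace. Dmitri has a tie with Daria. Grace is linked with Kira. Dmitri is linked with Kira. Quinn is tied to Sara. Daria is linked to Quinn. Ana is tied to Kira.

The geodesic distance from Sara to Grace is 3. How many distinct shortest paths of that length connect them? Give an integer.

The shortest distance is 3. The length-3 paths are: Sara–Frank–Ana–Grace; Sara–Quinn–Daria–Grace.
That gives 2 distinct shortest paths.

2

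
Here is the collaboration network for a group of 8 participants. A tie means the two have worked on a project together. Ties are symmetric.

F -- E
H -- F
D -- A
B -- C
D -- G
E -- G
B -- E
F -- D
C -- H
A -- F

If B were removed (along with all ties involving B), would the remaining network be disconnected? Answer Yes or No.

Even without B, every remaining node can still reach every other (the residual graph is connected), so B is not a cut vertex.

No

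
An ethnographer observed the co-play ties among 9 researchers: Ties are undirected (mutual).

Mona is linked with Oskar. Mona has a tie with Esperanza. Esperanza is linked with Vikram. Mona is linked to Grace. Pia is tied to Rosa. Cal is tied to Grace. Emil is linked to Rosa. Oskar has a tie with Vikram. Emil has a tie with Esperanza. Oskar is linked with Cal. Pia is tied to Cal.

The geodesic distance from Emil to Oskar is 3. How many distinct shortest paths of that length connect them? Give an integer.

The shortest distance is 3. The length-3 paths are: Emil–Esperanza–Vikram–Oskar; Emil–Esperanza–Mona–Oskar.
That gives 2 distinct shortest paths.

2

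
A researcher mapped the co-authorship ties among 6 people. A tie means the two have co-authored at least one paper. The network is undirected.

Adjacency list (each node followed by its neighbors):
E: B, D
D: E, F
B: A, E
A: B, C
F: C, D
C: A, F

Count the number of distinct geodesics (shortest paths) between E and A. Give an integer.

1

The shortest distance is 2, and the only length-2 path is E–B–A. So there is exactly 1 shortest path.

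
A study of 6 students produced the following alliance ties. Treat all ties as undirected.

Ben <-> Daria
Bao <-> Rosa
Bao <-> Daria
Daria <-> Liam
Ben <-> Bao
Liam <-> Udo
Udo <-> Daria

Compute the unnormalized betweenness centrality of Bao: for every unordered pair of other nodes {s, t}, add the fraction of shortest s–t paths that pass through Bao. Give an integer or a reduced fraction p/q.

4

Pairs whose geodesics pass through Bao — Ben–Rosa: 1; Liam–Rosa: 1; Udo–Rosa: 1; Daria–Rosa: 1.
All other pairs contribute 0.
Summing the contributions gives betweenness(Bao) = 4.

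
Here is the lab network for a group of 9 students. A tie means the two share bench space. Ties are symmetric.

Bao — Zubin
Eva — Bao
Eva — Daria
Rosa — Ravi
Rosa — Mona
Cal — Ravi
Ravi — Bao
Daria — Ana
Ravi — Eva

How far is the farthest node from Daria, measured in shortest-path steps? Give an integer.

4

Distances from Daria: Ana:1, Bao:2, Cal:3, Eva:1, Mona:4, Ravi:2, Rosa:3, Zubin:3.
The largest is 4 (to Mona), so the eccentricity of Daria is 4.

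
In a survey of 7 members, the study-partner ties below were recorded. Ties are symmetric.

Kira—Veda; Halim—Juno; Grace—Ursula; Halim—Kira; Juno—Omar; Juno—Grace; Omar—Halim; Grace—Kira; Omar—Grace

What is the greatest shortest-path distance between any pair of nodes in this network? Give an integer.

3

Eccentricity of each node (its greatest distance to any other): Grace:2, Halim:3, Juno:3, Kira:2, Omar:3, Ursula:3, Veda:3.
The maximum eccentricity is 3, realized for instance by the pair Juno–Veda via Juno – Grace – Kira – Veda. So the diameter is 3.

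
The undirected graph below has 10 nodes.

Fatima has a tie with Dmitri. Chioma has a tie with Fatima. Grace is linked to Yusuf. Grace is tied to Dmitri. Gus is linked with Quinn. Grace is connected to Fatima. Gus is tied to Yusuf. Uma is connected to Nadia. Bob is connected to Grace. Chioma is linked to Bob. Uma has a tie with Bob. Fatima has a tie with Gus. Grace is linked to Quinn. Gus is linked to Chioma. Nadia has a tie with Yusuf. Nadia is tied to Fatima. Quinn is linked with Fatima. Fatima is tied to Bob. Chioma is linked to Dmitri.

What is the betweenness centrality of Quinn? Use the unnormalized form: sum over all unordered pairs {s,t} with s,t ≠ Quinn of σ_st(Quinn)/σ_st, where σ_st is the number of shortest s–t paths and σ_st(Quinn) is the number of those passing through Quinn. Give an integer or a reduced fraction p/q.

1/3

Pairs whose geodesics pass through Quinn — Grace–Gus: 1/3.
All other pairs contribute 0.
Summing the contributions gives betweenness(Quinn) = 1/3.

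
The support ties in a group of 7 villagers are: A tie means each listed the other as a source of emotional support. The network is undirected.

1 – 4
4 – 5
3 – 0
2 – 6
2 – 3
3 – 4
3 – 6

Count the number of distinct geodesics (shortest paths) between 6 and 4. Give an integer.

1

The shortest distance is 2, and the only length-2 path is 6–3–4. So there is exactly 1 shortest path.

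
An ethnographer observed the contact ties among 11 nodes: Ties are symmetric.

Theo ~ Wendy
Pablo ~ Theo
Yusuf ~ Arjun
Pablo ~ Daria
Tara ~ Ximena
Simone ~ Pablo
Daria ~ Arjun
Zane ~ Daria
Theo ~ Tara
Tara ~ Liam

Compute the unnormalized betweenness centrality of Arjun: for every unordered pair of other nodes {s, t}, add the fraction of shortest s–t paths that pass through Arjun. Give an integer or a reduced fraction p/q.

Pairs whose geodesics pass through Arjun — Zane–Yusuf: 1; Wendy–Yusuf: 1; Liam–Yusuf: 1; Yusuf–Pablo: 1; Yusuf–Theo: 1; Yusuf–Daria: 1; Yusuf–Tara: 1; Yusuf–Ximena: 1; Yusuf–Simone: 1.
All other pairs contribute 0.
Summing the contributions gives betweenness(Arjun) = 9.

9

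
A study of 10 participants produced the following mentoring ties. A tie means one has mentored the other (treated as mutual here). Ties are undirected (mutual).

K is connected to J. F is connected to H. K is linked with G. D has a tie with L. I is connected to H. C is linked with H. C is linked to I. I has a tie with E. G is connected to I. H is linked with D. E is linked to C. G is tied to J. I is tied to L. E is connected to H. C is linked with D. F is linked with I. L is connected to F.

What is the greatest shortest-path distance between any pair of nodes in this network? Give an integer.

Eccentricity of each node (its greatest distance to any other): C:3, D:4, E:3, F:3, G:3, H:3, I:2, J:4, K:4, L:3.
The maximum eccentricity is 4, realized for instance by the pair K–D via K – G – I – C – D. So the diameter is 4.

4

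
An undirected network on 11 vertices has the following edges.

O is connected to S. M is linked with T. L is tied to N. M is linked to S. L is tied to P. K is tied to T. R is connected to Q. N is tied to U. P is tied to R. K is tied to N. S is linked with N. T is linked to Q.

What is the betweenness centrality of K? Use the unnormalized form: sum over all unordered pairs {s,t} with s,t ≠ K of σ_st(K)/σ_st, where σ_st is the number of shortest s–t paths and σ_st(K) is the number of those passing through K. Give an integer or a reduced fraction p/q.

Pairs whose geodesics pass through K — U–Q: 1; U–T: 1; N–Q: 1; N–T: 1; L–T: 1.
All other pairs contribute 0.
Summing the contributions gives betweenness(K) = 5.

5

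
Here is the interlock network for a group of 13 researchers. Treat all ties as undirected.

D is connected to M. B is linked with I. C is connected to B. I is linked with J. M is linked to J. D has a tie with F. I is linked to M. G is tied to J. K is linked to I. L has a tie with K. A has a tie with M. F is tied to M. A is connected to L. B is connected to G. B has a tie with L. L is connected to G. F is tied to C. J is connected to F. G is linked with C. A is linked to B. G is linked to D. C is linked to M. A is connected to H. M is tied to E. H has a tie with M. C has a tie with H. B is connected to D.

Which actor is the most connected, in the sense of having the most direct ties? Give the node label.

Degrees — A:4, B:6, C:5, D:4, E:1, F:4, G:5, H:3, I:4, J:4, K:2, L:4, M:8.
The maximum is 8, attained only by M.

M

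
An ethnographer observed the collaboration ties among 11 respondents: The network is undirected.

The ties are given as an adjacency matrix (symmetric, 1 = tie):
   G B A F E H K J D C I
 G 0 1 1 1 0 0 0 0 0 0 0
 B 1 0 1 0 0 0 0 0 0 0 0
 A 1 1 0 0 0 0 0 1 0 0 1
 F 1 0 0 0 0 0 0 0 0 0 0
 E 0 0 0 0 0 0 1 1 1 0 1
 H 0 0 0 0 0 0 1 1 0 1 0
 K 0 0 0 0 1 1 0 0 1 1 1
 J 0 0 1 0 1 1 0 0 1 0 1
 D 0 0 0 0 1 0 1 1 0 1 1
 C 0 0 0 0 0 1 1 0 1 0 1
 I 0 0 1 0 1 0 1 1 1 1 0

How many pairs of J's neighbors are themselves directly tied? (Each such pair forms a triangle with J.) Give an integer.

J's neighbors: A, D, E, H, and I.
Neighbor pairs that are themselves tied: J–A–I; J–D–E; J–D–I; J–E–I. Each forms one triangle with J, for 4 in total.

4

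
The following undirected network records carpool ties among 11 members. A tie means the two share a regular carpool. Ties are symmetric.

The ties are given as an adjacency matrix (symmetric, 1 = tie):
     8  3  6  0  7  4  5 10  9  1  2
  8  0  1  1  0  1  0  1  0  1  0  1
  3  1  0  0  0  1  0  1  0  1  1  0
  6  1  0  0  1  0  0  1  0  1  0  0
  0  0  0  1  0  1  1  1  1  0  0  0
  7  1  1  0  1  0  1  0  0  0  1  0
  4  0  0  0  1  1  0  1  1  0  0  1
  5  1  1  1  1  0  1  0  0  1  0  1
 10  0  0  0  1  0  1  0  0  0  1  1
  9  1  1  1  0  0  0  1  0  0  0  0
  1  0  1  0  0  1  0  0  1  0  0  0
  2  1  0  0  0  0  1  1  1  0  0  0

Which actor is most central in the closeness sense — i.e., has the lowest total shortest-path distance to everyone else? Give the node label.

5

Farness (sum of distances to all others) for each node — 0:15, 1:18, 2:16, 3:15, 4:15, 5:13, 6:17, 7:15, 8:14, 9:17, 10:17.
The smallest farness is 13, for 5, so 5 has the highest closeness.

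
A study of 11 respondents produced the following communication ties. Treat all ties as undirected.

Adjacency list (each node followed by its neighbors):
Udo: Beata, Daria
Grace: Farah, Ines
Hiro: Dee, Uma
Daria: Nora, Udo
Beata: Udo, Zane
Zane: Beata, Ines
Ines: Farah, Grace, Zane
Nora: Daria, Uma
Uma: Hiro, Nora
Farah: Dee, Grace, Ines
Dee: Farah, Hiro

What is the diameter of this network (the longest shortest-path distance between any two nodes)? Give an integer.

5

Eccentricity of each node (its greatest distance to any other): Beata:5, Daria:5, Dee:5, Farah:5, Grace:5, Hiro:5, Ines:5, Nora:5, Udo:5, Uma:5, Zane:5.
The maximum eccentricity is 5, realized for instance by the pair Daria–Grace via Daria – Udo – Beata – Zane – Ines – Grace. So the diameter is 5.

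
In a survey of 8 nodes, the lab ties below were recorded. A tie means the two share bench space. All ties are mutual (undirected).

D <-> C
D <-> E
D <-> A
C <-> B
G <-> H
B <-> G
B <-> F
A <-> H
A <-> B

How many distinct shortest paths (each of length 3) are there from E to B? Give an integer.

2

The shortest distance is 3. The length-3 paths are: E–D–C–B; E–D–A–B.
That gives 2 distinct shortest paths.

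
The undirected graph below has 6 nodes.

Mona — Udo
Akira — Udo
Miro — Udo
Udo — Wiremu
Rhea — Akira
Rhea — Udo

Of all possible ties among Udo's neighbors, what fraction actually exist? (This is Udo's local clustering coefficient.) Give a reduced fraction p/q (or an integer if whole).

1/10

Udo's neighbors: Akira, Miro, Mona, Rhea, and Wiremu (k = 5).
Possible neighbor pairs: C(5,2) = 10. Edges among them: Akira–Rhea → e = 1.
Clustering(Udo) = 1/10.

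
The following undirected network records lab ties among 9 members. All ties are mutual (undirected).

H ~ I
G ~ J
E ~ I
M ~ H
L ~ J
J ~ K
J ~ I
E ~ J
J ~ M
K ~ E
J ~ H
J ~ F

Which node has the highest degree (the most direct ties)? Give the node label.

J

Degrees — E:3, F:1, G:1, H:3, I:3, J:8, K:2, L:1, M:2.
The maximum is 8, attained only by J.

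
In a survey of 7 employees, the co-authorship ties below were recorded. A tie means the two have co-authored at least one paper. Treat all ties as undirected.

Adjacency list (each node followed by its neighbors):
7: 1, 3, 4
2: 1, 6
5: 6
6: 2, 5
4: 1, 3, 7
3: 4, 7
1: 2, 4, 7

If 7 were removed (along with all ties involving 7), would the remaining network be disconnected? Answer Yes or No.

No

Even without 7, every remaining node can still reach every other (the residual graph is connected), so 7 is not a cut vertex.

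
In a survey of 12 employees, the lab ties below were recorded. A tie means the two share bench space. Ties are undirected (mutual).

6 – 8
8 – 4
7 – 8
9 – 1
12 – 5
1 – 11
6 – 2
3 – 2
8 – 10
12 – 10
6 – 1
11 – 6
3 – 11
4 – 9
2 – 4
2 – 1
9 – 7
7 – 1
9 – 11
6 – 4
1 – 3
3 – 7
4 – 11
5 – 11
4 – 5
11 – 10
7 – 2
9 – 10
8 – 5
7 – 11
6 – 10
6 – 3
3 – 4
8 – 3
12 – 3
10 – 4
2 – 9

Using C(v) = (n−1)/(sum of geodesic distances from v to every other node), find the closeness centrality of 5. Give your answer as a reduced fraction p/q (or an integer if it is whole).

Distances from 5: 1:2, 2:2, 3:2, 4:1, 6:2, 7:2, 8:1, 9:2, 10:2, 11:1, 12:1. Sum = 18.
n = 12, so closeness = 11/18.

11/18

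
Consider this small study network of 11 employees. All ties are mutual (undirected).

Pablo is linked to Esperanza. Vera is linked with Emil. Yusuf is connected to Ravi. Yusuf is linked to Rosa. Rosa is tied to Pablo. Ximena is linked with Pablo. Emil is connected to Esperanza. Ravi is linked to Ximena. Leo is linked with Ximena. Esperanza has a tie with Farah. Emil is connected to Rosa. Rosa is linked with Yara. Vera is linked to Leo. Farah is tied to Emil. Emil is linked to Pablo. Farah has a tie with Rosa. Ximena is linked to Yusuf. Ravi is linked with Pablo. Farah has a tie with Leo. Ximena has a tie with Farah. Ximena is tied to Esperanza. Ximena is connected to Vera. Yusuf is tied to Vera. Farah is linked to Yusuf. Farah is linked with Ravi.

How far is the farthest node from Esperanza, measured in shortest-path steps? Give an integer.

3

Distances from Esperanza: Emil:1, Farah:1, Leo:2, Pablo:1, Ravi:2, Rosa:2, Vera:2, Ximena:1, Yara:3, Yusuf:2.
The largest is 3 (to Yara), so the eccentricity of Esperanza is 3.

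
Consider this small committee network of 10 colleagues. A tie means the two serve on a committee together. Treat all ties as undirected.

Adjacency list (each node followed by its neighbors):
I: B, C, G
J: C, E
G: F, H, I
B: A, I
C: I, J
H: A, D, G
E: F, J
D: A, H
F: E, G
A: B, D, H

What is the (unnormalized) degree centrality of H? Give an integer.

H is directly tied to A, D, and G. That is 3 neighbors, so the degree of H is 3.

3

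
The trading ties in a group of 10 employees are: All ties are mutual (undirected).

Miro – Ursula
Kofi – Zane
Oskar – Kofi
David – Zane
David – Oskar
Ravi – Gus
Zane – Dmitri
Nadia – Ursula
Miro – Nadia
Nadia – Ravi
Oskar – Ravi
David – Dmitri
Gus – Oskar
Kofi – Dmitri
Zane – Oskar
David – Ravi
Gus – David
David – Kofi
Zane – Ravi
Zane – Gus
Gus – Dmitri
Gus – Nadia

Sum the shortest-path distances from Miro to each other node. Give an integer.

Distances from Miro: David:3, Dmitri:3, Gus:2, Kofi:4, Nadia:1, Oskar:3, Ravi:2, Ursula:1, Zane:3.
Sum = 3 + 3 + 2 + 4 + 1 + 3 + 2 + 1 + 3 = 22.

22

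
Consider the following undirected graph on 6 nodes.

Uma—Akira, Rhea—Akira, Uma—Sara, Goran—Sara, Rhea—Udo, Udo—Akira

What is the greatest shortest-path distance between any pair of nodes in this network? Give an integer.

4

Eccentricity of each node (its greatest distance to any other): Akira:3, Goran:4, Rhea:4, Sara:3, Udo:4, Uma:2.
The maximum eccentricity is 4, realized for instance by the pair Rhea–Goran via Rhea – Akira – Uma – Sara – Goran. So the diameter is 4.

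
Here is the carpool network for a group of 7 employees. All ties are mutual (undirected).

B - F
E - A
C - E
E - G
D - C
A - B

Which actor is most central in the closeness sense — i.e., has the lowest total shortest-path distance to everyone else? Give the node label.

Farness (sum of distances to all others) for each node — A:11, B:14, C:13, D:18, E:10, F:19, G:15.
The smallest farness is 10, for E, so E has the highest closeness.

E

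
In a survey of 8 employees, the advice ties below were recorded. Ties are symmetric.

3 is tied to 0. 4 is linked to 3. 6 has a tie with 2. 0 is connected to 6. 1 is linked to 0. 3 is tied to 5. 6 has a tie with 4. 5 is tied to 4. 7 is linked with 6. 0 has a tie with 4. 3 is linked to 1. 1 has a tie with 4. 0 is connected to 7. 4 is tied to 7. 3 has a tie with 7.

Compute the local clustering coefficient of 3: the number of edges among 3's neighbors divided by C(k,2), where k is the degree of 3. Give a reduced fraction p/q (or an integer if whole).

3's neighbors: 0, 1, 4, 5, and 7 (k = 5).
Possible neighbor pairs: C(5,2) = 10. Edges among them: 0–1, 0–4, 0–7, 1–4, 4–5, 4–7 → e = 6.
Clustering(3) = 6/10 = 3/5.

3/5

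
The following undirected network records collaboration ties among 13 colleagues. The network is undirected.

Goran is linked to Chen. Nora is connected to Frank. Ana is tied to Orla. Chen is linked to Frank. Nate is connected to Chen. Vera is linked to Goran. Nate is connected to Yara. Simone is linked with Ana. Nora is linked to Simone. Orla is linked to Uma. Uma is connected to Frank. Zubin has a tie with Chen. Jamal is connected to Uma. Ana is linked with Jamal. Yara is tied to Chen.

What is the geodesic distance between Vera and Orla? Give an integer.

5

One shortest route is Vera – Goran – Chen – Frank – Uma – Orla, which uses 5 edges, and at distance 4 from Vera we only reach {Nora, Uma}, which does not include Orla. So d(Vera,Orla) = 5.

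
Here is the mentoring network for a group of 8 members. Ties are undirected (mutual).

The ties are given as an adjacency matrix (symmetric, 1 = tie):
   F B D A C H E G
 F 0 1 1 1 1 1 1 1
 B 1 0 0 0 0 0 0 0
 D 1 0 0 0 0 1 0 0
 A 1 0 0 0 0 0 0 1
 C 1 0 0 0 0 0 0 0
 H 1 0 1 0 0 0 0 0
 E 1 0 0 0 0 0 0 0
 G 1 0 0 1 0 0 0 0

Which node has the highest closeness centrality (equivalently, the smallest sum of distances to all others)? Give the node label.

F

Farness (sum of distances to all others) for each node — A:12, B:13, C:13, D:12, E:13, F:7, G:12, H:12.
The smallest farness is 7, for F, so F has the highest closeness.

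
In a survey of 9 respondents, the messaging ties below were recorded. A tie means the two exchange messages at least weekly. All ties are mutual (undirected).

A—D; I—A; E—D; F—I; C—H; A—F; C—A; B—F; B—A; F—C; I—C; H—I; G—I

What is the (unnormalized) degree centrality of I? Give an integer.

5

I is directly tied to A, C, F, G, and H. That is 5 neighbors, so the degree of I is 5.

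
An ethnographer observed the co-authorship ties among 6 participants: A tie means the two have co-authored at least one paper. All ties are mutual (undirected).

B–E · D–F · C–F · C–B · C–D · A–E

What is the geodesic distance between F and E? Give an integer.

One shortest route is F – C – B – E, which uses 3 edges, and at distance 2 from F we only reach {B}, which does not include E. So d(F,E) = 3.

3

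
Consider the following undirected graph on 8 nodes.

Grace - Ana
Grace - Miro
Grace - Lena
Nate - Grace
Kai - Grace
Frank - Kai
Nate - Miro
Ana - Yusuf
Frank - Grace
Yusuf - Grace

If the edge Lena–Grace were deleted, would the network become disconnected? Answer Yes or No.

Without the Lena–Grace edge there is no alternate route between Lena and Grace, so the network disconnects. It is a bridge.

Yes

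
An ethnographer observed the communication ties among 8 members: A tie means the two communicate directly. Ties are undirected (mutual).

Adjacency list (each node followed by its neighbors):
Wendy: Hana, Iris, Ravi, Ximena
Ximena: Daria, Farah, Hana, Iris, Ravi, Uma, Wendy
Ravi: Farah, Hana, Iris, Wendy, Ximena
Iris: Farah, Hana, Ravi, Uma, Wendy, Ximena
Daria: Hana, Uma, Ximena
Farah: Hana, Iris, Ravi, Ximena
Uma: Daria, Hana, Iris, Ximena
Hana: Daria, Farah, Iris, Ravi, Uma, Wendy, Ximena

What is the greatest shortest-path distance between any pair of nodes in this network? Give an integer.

2

Eccentricity of each node (its greatest distance to any other): Daria:2, Farah:2, Hana:1, Iris:2, Ravi:2, Uma:2, Wendy:2, Ximena:1.
The maximum eccentricity is 2, realized for instance by the pair Wendy–Daria via Wendy – Ximena – Daria. So the diameter is 2.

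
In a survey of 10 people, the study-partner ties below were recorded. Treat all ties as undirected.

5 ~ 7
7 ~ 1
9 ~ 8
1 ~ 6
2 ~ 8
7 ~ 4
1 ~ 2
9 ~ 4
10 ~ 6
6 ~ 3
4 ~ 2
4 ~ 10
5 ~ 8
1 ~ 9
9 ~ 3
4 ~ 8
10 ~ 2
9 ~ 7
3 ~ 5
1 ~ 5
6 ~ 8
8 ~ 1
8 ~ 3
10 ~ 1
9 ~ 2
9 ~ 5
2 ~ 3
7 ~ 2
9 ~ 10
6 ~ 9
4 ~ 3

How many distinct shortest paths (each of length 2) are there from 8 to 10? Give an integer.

5

The shortest distance is 2. The length-2 paths are: 8–9–10; 8–6–10; 8–2–10; 8–1–10; 8–4–10.
That gives 5 distinct shortest paths.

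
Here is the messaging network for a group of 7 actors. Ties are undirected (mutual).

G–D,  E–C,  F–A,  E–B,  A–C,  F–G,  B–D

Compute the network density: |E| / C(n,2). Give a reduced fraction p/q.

1/3

There are 7 edges and 7 nodes, so the maximum possible is C(7,2) = 21.
Density = 7/21 = 1/3.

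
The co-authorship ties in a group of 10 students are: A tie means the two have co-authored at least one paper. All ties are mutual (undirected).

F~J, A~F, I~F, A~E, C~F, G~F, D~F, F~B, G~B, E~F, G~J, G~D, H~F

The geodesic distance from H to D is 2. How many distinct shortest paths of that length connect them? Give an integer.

The shortest distance is 2, and the only length-2 path is H–F–D. So there is exactly 1 shortest path.

1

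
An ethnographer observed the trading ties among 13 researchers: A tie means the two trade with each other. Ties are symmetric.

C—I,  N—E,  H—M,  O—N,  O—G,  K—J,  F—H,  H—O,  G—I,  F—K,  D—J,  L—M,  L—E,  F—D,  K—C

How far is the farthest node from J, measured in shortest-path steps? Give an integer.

6

Distances from J: C:2, D:1, E:6, F:2, G:4, H:3, I:3, K:1, L:5, M:4, N:5, O:4.
The largest is 6 (to E), so the eccentricity of J is 6.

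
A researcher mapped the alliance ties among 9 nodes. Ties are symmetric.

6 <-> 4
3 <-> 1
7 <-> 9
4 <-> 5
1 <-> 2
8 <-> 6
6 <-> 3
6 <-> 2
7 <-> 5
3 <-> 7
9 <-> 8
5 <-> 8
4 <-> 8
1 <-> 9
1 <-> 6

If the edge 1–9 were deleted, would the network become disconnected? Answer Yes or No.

No

Even without that edge, 1 still reaches 9 via 1 – 3 – 7 – 9, so the network stays connected. Not a bridge.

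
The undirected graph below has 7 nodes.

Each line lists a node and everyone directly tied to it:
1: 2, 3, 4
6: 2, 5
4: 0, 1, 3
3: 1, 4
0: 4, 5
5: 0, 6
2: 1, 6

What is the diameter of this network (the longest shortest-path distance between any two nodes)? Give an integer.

Eccentricity of each node (its greatest distance to any other): 0:3, 1:3, 2:3, 3:3, 4:3, 5:3, 6:3.
The maximum eccentricity is 3, realized for instance by the pair 5–3 via 5 – 0 – 4 – 3. So the diameter is 3.

3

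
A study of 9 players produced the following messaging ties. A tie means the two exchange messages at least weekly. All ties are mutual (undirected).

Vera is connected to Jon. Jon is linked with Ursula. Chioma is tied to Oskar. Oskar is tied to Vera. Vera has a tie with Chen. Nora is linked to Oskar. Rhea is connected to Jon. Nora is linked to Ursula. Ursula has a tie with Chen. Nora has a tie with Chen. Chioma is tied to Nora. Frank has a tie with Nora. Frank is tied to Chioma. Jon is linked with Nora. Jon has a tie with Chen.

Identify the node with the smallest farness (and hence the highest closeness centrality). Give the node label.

Nora

Farness (sum of distances to all others) for each node — Chen:12, Chioma:14, Frank:16, Jon:11, Nora:10, Oskar:14, Rhea:18, Ursula:13, Vera:14.
The smallest farness is 10, for Nora, so Nora has the highest closeness.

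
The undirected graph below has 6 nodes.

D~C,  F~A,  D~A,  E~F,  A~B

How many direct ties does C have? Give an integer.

1

C is directly tied to D. That is 1 neighbor, so the degree of C is 1.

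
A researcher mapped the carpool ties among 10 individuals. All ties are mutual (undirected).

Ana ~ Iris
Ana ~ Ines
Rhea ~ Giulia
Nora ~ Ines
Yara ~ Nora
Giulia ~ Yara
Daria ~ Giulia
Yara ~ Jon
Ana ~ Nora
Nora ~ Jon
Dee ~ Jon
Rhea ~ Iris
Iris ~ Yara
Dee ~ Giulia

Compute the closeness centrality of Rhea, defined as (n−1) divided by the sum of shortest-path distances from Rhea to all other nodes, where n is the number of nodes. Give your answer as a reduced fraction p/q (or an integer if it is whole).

Distances from Rhea: Ana:2, Daria:2, Dee:2, Giulia:1, Ines:3, Iris:1, Jon:3, Nora:3, Yara:2. Sum = 19.
n = 10, so closeness = 9/19.

9/19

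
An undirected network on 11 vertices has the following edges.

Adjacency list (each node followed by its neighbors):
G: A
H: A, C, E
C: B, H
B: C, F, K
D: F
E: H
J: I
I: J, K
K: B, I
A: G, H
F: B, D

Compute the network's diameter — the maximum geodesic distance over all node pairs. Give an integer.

7

Eccentricity of each node (its greatest distance to any other): A:6, B:4, C:4, D:6, E:6, F:5, G:7, H:5, I:6, J:7, K:5.
The maximum eccentricity is 7, realized for instance by the pair G–J via G – A – H – C – B – K – I – J. So the diameter is 7.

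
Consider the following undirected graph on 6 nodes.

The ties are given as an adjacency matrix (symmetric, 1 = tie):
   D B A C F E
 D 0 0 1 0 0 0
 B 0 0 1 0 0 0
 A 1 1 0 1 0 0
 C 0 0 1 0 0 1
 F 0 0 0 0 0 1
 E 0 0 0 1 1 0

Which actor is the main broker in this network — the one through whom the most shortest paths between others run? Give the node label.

Unnormalized betweenness of each node: A:7, B:0, C:6, D:0, E:4, F:0.
A has the largest value, 7, making it the main broker — the node through which the most shortest paths run.

A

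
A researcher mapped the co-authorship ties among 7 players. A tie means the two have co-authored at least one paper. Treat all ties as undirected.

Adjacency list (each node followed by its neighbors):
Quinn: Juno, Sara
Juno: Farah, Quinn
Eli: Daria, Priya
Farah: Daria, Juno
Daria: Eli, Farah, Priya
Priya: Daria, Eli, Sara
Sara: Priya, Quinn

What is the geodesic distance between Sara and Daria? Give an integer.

2

One shortest route is Sara – Priya – Daria, which uses 2 edges, and Sara and Daria are not directly tied, so nothing shorter exists. So d(Sara,Daria) = 2.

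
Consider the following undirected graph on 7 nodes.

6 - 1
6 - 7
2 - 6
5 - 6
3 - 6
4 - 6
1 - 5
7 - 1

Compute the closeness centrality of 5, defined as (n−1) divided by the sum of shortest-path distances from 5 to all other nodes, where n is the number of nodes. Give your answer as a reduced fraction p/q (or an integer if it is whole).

Distances from 5: 1:1, 2:2, 3:2, 4:2, 6:1, 7:2. Sum = 10.
n = 7, so closeness = 6/10 = 3/5.

3/5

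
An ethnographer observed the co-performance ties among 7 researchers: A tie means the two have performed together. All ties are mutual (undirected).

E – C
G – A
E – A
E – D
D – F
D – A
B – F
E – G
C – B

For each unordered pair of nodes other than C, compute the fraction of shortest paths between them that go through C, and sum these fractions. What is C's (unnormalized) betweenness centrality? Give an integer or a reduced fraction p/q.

Pairs whose geodesics pass through C — E–B: 1; G–B: 1; A–B: 1/2.
All other pairs contribute 0.
Summing the contributions gives betweenness(C) = 5/2.

5/2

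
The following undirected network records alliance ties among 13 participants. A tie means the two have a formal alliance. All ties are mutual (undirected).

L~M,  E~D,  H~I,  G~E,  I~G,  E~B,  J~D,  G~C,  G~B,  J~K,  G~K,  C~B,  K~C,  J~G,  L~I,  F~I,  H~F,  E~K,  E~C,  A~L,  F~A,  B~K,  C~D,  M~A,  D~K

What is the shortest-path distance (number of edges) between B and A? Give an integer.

4

One shortest route is B – G – I – F – A, which uses 4 edges, and at distance 3 from B we only reach {F, H, L}, which does not include A. So d(B,A) = 4.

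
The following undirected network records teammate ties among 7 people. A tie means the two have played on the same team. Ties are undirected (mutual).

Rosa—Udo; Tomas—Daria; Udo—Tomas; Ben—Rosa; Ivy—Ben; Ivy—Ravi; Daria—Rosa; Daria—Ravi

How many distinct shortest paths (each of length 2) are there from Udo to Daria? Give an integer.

The shortest distance is 2. The length-2 paths are: Udo–Tomas–Daria; Udo–Rosa–Daria.
That gives 2 distinct shortest paths.

2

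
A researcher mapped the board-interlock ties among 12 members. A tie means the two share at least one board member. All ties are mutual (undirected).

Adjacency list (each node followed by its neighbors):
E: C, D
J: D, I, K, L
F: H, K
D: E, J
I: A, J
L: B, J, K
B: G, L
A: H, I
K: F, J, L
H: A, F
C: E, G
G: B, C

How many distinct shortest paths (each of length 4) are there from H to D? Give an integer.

The shortest distance is 4. The length-4 paths are: H–A–I–J–D; H–F–K–J–D.
That gives 2 distinct shortest paths.

2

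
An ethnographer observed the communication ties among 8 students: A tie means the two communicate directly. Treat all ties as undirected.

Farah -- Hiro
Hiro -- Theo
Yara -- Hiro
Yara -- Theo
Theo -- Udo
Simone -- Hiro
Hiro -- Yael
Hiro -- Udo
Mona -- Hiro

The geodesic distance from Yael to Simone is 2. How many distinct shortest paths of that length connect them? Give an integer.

1

The shortest distance is 2, and the only length-2 path is Yael–Hiro–Simone. So there is exactly 1 shortest path.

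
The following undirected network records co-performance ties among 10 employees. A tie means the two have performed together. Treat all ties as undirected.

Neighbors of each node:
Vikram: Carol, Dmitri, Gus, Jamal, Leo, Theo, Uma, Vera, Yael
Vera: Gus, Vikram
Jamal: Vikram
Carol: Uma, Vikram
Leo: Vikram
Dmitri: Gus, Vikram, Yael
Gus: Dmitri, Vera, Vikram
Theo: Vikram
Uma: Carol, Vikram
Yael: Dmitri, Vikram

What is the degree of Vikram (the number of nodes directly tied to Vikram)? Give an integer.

9

Vikram is directly tied to Carol, Dmitri, Gus, Jamal, Leo, Theo, Uma, Vera, and Yael. That is 9 neighbors, so the degree of Vikram is 9.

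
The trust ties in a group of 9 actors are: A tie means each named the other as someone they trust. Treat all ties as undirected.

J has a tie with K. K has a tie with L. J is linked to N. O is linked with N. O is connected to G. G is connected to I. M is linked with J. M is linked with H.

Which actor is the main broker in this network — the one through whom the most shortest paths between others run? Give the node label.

Unnormalized betweenness of each node: G:7, H:0, I:0, J:20, K:7, L:0, M:7, N:15, O:12.
J has the largest value, 20, making it the main broker — the node through which the most shortest paths run.

J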